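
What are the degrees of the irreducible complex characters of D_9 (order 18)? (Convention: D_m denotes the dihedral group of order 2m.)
Dimensions: 1, 1, 2, 2, 2, 2

Derivation: There are 6 irreducibles (= number of conjugacy classes). Their dimensions d_i satisfy sum d_i^2 = |G| = 18: 1 + 1 + 4 + 4 + 4 + 4 = 18.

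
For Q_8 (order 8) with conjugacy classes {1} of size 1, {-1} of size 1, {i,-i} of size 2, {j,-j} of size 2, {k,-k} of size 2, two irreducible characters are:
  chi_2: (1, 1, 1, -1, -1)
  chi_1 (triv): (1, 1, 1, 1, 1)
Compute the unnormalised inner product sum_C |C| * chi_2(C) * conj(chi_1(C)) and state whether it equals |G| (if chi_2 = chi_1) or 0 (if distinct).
Sum = 0; so <chi_2, chi_1> = 0 (distinct irreducibles are orthogonal).

Solution. Compute term by term over conjugacy classes (|C| * chi_2(C) * conj(chi_1(C))):
  1*(1)*conj(1) + 1*(1)*conj(1) + 2*(1)*conj(1) + 2*(-1)*conj(1) + 2*(-1)*conj(1)
  = (1) + (1) + (2) + (-2) + (-2)
  = 0.
Dividing by |G| = 8 gives 0/8 = 0, matching the row-orthogonality relation <chi_2, chi_1> = [chi_2 = chi_1].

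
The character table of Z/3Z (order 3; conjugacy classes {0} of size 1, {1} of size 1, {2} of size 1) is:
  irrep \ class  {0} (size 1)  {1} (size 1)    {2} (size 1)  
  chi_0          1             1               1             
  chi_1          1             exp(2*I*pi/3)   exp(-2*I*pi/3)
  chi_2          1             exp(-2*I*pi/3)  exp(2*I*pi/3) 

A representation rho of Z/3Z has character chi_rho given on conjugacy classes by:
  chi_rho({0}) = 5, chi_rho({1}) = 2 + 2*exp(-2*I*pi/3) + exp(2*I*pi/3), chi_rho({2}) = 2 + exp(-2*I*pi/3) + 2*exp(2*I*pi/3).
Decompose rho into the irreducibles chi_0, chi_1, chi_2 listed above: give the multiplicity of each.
Multiplicities: chi_0: 2, chi_1: 1, chi_2: 2.

Derivation: Use <chi_rho, chi> = (1/|G|) sum_C |C| * chi_rho(C) * conj(chi(C)) with |G| = 3 for each irreducible chi in the table:
  <chi_rho, chi_0> = (1/3)[1*(5)*conj(1) + 1*(2 + 2*exp(-2*I*pi/3) + exp(2*I*pi/3))*conj(1) + 1*(2 + exp(-2*I*pi/3) + 2*exp(2*I*pi/3))*conj(1)]
      = (1/3)[(5) + (2 + 2*exp(-2*I*pi/3) + exp(2*I*pi/3)) + (2 + exp(-2*I*pi/3) + 2*exp(2*I*pi/3))] = 6/3 = 2
  <chi_rho, chi_1> = (1/3)[1*(5)*conj(1) + 1*(2 + 2*exp(-2*I*pi/3) + exp(2*I*pi/3))*conj(exp(2*I*pi/3)) + 1*(2 + exp(-2*I*pi/3) + 2*exp(2*I*pi/3))*conj(exp(-2*I*pi/3))]
      = (1/3)[(5) + (-1) + (-1)] = 3/3 = 1
  <chi_rho, chi_2> = (1/3)[1*(5)*conj(1) + 1*(2 + 2*exp(-2*I*pi/3) + exp(2*I*pi/3))*conj(exp(-2*I*pi/3)) + 1*(2 + exp(-2*I*pi/3) + 2*exp(2*I*pi/3))*conj(exp(2*I*pi/3))]
      = (1/3)[(5) + (2 + exp(-2*I*pi/3) + 2*exp(2*I*pi/3)) + (2 + 2*exp(-2*I*pi/3) + exp(2*I*pi/3))] = 6/3 = 2
(Exp terms are combined using exp(i*s)*conj(exp(i*t)) = exp(i*(s-t)), and sums of them are collapsed using the identity that for every m > 1 the m distinct m-th roots of unity sum to 0, e.g. 1 + exp(2*I*pi/3) + exp(-2*I*pi/3) = 0.)
Dimension check: dim(rho) = sum (mult * dim) = 2*1 + 1*1 + 2*1 = 5 = chi_rho(e) = 5.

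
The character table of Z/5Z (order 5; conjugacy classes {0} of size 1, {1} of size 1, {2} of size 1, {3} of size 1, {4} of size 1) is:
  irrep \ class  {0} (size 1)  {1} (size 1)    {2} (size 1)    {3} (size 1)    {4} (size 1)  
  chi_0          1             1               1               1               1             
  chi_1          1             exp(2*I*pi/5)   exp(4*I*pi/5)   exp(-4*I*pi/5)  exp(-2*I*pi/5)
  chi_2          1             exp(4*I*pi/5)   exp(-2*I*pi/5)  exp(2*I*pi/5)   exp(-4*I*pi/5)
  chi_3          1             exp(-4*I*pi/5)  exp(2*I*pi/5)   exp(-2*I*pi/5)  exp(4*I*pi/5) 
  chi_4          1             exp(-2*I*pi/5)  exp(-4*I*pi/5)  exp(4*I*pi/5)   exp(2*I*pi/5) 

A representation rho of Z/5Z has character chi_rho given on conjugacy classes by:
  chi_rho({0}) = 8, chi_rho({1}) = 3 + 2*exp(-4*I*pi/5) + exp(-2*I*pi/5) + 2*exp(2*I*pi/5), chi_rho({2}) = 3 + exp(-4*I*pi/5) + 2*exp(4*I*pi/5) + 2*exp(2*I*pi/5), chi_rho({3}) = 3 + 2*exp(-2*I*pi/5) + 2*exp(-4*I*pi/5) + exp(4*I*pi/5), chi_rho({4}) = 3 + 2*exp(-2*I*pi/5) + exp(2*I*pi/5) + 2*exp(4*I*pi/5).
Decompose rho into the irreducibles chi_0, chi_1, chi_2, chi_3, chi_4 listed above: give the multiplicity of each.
Multiplicities: chi_0: 3, chi_1: 2, chi_2: 0, chi_3: 2, chi_4: 1.

Proof sketch: Use <chi_rho, chi> = (1/|G|) sum_C |C| * chi_rho(C) * conj(chi(C)) with |G| = 5 for each irreducible chi in the table:
  <chi_rho, chi_0> = (1/5)[1*(8)*conj(1) + 1*(3 + 2*exp(-4*I*pi/5) + exp(-2*I*pi/5) + 2*exp(2*I*pi/5))*conj(1) + 1*(3 + exp(-4*I*pi/5) + 2*exp(4*I*pi/5) + 2*exp(2*I*pi/5))*conj(1) + 1*(3 + 2*exp(-2*I*pi/5) + 2*exp(-4*I*pi/5) + exp(4*I*pi/5))*conj(1) + 1*(3 + 2*exp(-2*I*pi/5) + exp(2*I*pi/5) + 2*exp(4*I*pi/5))*conj(1)]
      = (1/5)[(8) + (3 + 2*exp(-4*I*pi/5) + exp(-2*I*pi/5) + 2*exp(2*I*pi/5)) + (3 + exp(-4*I*pi/5) + 2*exp(4*I*pi/5) + 2*exp(2*I*pi/5)) + (3 + 2*exp(-2*I*pi/5) + 2*exp(-4*I*pi/5) + exp(4*I*pi/5)) + (3 + 2*exp(-2*I*pi/5) + exp(2*I*pi/5) + 2*exp(4*I*pi/5))] = 15/5 = 3
  <chi_rho, chi_1> = (1/5)[1*(8)*conj(1) + 1*(3 + 2*exp(-4*I*pi/5) + exp(-2*I*pi/5) + 2*exp(2*I*pi/5))*conj(exp(2*I*pi/5)) + 1*(3 + exp(-4*I*pi/5) + 2*exp(4*I*pi/5) + 2*exp(2*I*pi/5))*conj(exp(4*I*pi/5)) + 1*(3 + 2*exp(-2*I*pi/5) + 2*exp(-4*I*pi/5) + exp(4*I*pi/5))*conj(exp(-4*I*pi/5)) + 1*(3 + 2*exp(-2*I*pi/5) + exp(2*I*pi/5) + 2*exp(4*I*pi/5))*conj(exp(-2*I*pi/5))]
      = (1/5)[(8) + (2 + 3*exp(-2*I*pi/5) + exp(-4*I*pi/5) + 2*exp(4*I*pi/5)) + (2 + 2*exp(-2*I*pi/5) + 3*exp(-4*I*pi/5) + exp(2*I*pi/5)) + (2 + exp(-2*I*pi/5) + 3*exp(4*I*pi/5) + 2*exp(2*I*pi/5)) + (2 + 2*exp(-4*I*pi/5) + exp(4*I*pi/5) + 3*exp(2*I*pi/5))] = 10/5 = 2
  <chi_rho, chi_2> = (1/5)[1*(8)*conj(1) + 1*(3 + 2*exp(-4*I*pi/5) + exp(-2*I*pi/5) + 2*exp(2*I*pi/5))*conj(exp(4*I*pi/5)) + 1*(3 + exp(-4*I*pi/5) + 2*exp(4*I*pi/5) + 2*exp(2*I*pi/5))*conj(exp(-2*I*pi/5)) + 1*(3 + 2*exp(-2*I*pi/5) + 2*exp(-4*I*pi/5) + exp(4*I*pi/5))*conj(exp(2*I*pi/5)) + 1*(3 + 2*exp(-2*I*pi/5) + exp(2*I*pi/5) + 2*exp(4*I*pi/5))*conj(exp(-4*I*pi/5))]
      = (1/5)[(8) + (2*exp(-2*I*pi/5) + 3*exp(-4*I*pi/5) + exp(4*I*pi/5) + 2*exp(2*I*pi/5)) + (2*exp(-4*I*pi/5) + exp(-2*I*pi/5) + 2*exp(4*I*pi/5) + 3*exp(2*I*pi/5)) + (3*exp(-2*I*pi/5) + 2*exp(-4*I*pi/5) + exp(2*I*pi/5) + 2*exp(4*I*pi/5)) + (2*exp(-2*I*pi/5) + exp(-4*I*pi/5) + 3*exp(4*I*pi/5) + 2*exp(2*I*pi/5))] = 0/5 = 0
  <chi_rho, chi_3> = (1/5)[1*(8)*conj(1) + 1*(3 + 2*exp(-4*I*pi/5) + exp(-2*I*pi/5) + 2*exp(2*I*pi/5))*conj(exp(-4*I*pi/5)) + 1*(3 + exp(-4*I*pi/5) + 2*exp(4*I*pi/5) + 2*exp(2*I*pi/5))*conj(exp(2*I*pi/5)) + 1*(3 + 2*exp(-2*I*pi/5) + 2*exp(-4*I*pi/5) + exp(4*I*pi/5))*conj(exp(-2*I*pi/5)) + 1*(3 + 2*exp(-2*I*pi/5) + exp(2*I*pi/5) + 2*exp(4*I*pi/5))*conj(exp(4*I*pi/5))]
      = (1/5)[(8) + (2 + 2*exp(-4*I*pi/5) + exp(2*I*pi/5) + 3*exp(4*I*pi/5)) + (2 + 3*exp(-2*I*pi/5) + exp(4*I*pi/5) + 2*exp(2*I*pi/5)) + (2 + 2*exp(-2*I*pi/5) + exp(-4*I*pi/5) + 3*exp(2*I*pi/5)) + (2 + 3*exp(-4*I*pi/5) + exp(-2*I*pi/5) + 2*exp(4*I*pi/5))] = 10/5 = 2
  <chi_rho, chi_4> = (1/5)[1*(8)*conj(1) + 1*(3 + 2*exp(-4*I*pi/5) + exp(-2*I*pi/5) + 2*exp(2*I*pi/5))*conj(exp(-2*I*pi/5)) + 1*(3 + exp(-4*I*pi/5) + 2*exp(4*I*pi/5) + 2*exp(2*I*pi/5))*conj(exp(-4*I*pi/5)) + 1*(3 + 2*exp(-2*I*pi/5) + 2*exp(-4*I*pi/5) + exp(4*I*pi/5))*conj(exp(4*I*pi/5)) + 1*(3 + 2*exp(-2*I*pi/5) + exp(2*I*pi/5) + 2*exp(4*I*pi/5))*conj(exp(2*I*pi/5))]
      = (1/5)[(8) + (1 + 2*exp(-2*I*pi/5) + 2*exp(4*I*pi/5) + 3*exp(2*I*pi/5)) + (1 + 2*exp(-2*I*pi/5) + 2*exp(-4*I*pi/5) + 3*exp(4*I*pi/5)) + (1 + 3*exp(-4*I*pi/5) + 2*exp(4*I*pi/5) + 2*exp(2*I*pi/5)) + (1 + 3*exp(-2*I*pi/5) + 2*exp(-4*I*pi/5) + 2*exp(2*I*pi/5))] = 5/5 = 1
(Exp terms are combined using exp(i*s)*conj(exp(i*t)) = exp(i*(s-t)), and sums of them are collapsed using the identity that for every m > 1 the m distinct m-th roots of unity sum to 0, e.g. 1 + exp(2*I*pi/3) + exp(-2*I*pi/3) = 0.)
Dimension check: dim(rho) = sum (mult * dim) = 3*1 + 2*1 + 0*1 + 2*1 + 1*1 = 8 = chi_rho(e) = 8.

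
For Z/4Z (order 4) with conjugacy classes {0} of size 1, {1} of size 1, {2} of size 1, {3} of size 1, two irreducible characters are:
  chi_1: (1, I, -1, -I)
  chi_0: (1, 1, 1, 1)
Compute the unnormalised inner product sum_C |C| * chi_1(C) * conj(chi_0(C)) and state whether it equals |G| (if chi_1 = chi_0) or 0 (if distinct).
Sum = 0; so <chi_1, chi_0> = 0 (distinct irreducibles are orthogonal).

Derivation: Compute term by term over conjugacy classes (|C| * chi_1(C) * conj(chi_0(C))):
  1*(1)*conj(1) + 1*(I)*conj(1) + 1*(-1)*conj(1) + 1*(-I)*conj(1)
  = (1) + (I) + (-1) + (-I)
  = 0.
(Exp terms are combined using exp(i*s)*conj(exp(i*t)) = exp(i*(s-t)), and sums of them are collapsed using the identity that for every m > 1 the m distinct m-th roots of unity sum to 0, e.g. 1 + exp(2*I*pi/3) + exp(-2*I*pi/3) = 0.)
Dividing by |G| = 4 gives 0/4 = 0, matching the row-orthogonality relation <chi_1, chi_0> = [chi_1 = chi_0].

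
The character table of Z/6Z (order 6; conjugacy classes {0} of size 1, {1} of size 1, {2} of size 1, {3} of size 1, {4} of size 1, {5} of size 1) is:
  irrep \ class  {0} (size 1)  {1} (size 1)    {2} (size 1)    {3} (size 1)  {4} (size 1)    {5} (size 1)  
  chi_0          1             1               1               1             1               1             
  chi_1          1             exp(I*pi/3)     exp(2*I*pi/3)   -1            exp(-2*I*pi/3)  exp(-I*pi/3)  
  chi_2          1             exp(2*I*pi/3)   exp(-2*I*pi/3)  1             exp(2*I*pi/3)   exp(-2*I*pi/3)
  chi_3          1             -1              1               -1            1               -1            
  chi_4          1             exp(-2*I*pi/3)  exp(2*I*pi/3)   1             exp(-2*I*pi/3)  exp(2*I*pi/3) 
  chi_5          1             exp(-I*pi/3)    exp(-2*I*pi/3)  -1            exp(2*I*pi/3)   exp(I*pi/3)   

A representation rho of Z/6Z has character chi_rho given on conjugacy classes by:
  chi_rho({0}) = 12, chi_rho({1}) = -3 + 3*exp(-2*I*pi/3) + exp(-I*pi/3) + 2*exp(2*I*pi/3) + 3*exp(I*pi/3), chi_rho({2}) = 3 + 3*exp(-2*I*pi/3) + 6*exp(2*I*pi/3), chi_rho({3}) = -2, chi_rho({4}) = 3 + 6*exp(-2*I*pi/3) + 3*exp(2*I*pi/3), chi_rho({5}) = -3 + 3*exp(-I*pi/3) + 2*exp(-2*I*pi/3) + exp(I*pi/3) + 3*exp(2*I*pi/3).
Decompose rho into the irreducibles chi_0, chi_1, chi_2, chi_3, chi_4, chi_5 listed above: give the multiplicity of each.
Multiplicities: chi_0: 0, chi_1: 3, chi_2: 2, chi_3: 3, chi_4: 3, chi_5: 1.

Justification: Use <chi_rho, chi> = (1/|G|) sum_C |C| * chi_rho(C) * conj(chi(C)) with |G| = 6 for each irreducible chi in the table:
  <chi_rho, chi_0> = (1/6)[1*(12)*conj(1) + 1*(-3 + 3*exp(-2*I*pi/3) + exp(-I*pi/3) + 2*exp(2*I*pi/3) + 3*exp(I*pi/3))*conj(1) + 1*(3 + 3*exp(-2*I*pi/3) + 6*exp(2*I*pi/3))*conj(1) + 1*(-2)*conj(1) + 1*(3 + 6*exp(-2*I*pi/3) + 3*exp(2*I*pi/3))*conj(1) + 1*(-3 + 3*exp(-I*pi/3) + 2*exp(-2*I*pi/3) + exp(I*pi/3) + 3*exp(2*I*pi/3))*conj(1)]
      = (1/6)[(12) + (-3 + 3*exp(-2*I*pi/3) + exp(-I*pi/3) + 2*exp(2*I*pi/3) + 3*exp(I*pi/3)) + (3 + 3*exp(-2*I*pi/3) + 6*exp(2*I*pi/3)) + (-2) + (3 + 6*exp(-2*I*pi/3) + 3*exp(2*I*pi/3)) + (-3 + 3*exp(-I*pi/3) + 2*exp(-2*I*pi/3) + exp(I*pi/3) + 3*exp(2*I*pi/3))] = 0/6 = 0
  <chi_rho, chi_1> = (1/6)[1*(12)*conj(1) + 1*(-3 + 3*exp(-2*I*pi/3) + exp(-I*pi/3) + 2*exp(2*I*pi/3) + 3*exp(I*pi/3))*conj(exp(I*pi/3)) + 1*(3 + 3*exp(-2*I*pi/3) + 6*exp(2*I*pi/3))*conj(exp(2*I*pi/3)) + 1*(-2)*conj(-1) + 1*(3 + 6*exp(-2*I*pi/3) + 3*exp(2*I*pi/3))*conj(exp(-2*I*pi/3)) + 1*(-3 + 3*exp(-I*pi/3) + 2*exp(-2*I*pi/3) + exp(I*pi/3) + 3*exp(2*I*pi/3))*conj(exp(-I*pi/3))]
      = (1/6)[(12) + (exp(-2*I*pi/3) + 2*exp(I*pi/3) - 3*exp(-I*pi/3)) + (3) + (2) + (3) + (-3*exp(I*pi/3) + 2*exp(-I*pi/3) + exp(2*I*pi/3))] = 18/6 = 3
  <chi_rho, chi_2> = (1/6)[1*(12)*conj(1) + 1*(-3 + 3*exp(-2*I*pi/3) + exp(-I*pi/3) + 2*exp(2*I*pi/3) + 3*exp(I*pi/3))*conj(exp(2*I*pi/3)) + 1*(3 + 3*exp(-2*I*pi/3) + 6*exp(2*I*pi/3))*conj(exp(-2*I*pi/3)) + 1*(-2)*conj(1) + 1*(3 + 6*exp(-2*I*pi/3) + 3*exp(2*I*pi/3))*conj(exp(2*I*pi/3)) + 1*(-3 + 3*exp(-I*pi/3) + 2*exp(-2*I*pi/3) + exp(I*pi/3) + 3*exp(2*I*pi/3))*conj(exp(-2*I*pi/3))]
      = (1/6)[(12) + (1 + 3*exp(-I*pi/3) + 3*exp(2*I*pi/3) - 3*exp(-2*I*pi/3)) + (3 + 6*exp(-2*I*pi/3) + 3*exp(2*I*pi/3)) + (-2) + (3 + 3*exp(-2*I*pi/3) + 6*exp(2*I*pi/3)) + (1 + 3*exp(-2*I*pi/3) - 3*exp(2*I*pi/3) + 3*exp(I*pi/3))] = 12/6 = 2
  <chi_rho, chi_3> = (1/6)[1*(12)*conj(1) + 1*(-3 + 3*exp(-2*I*pi/3) + exp(-I*pi/3) + 2*exp(2*I*pi/3) + 3*exp(I*pi/3))*conj(-1) + 1*(3 + 3*exp(-2*I*pi/3) + 6*exp(2*I*pi/3))*conj(1) + 1*(-2)*conj(-1) + 1*(3 + 6*exp(-2*I*pi/3) + 3*exp(2*I*pi/3))*conj(1) + 1*(-3 + 3*exp(-I*pi/3) + 2*exp(-2*I*pi/3) + exp(I*pi/3) + 3*exp(2*I*pi/3))*conj(-1)]
      = (1/6)[(12) + (3 - 3*exp(I*pi/3) - 2*exp(2*I*pi/3) - exp(-I*pi/3) - 3*exp(-2*I*pi/3)) + (3 + 3*exp(-2*I*pi/3) + 6*exp(2*I*pi/3)) + (2) + (3 + 6*exp(-2*I*pi/3) + 3*exp(2*I*pi/3)) + (3 - 3*exp(2*I*pi/3) - exp(I*pi/3) - 2*exp(-2*I*pi/3) - 3*exp(-I*pi/3))] = 18/6 = 3
  <chi_rho, chi_4> = (1/6)[1*(12)*conj(1) + 1*(-3 + 3*exp(-2*I*pi/3) + exp(-I*pi/3) + 2*exp(2*I*pi/3) + 3*exp(I*pi/3))*conj(exp(-2*I*pi/3)) + 1*(3 + 3*exp(-2*I*pi/3) + 6*exp(2*I*pi/3))*conj(exp(2*I*pi/3)) + 1*(-2)*conj(1) + 1*(3 + 6*exp(-2*I*pi/3) + 3*exp(2*I*pi/3))*conj(exp(-2*I*pi/3)) + 1*(-3 + 3*exp(-I*pi/3) + 2*exp(-2*I*pi/3) + exp(I*pi/3) + 3*exp(2*I*pi/3))*conj(exp(2*I*pi/3))]
      = (1/6)[(12) + (-3*exp(2*I*pi/3) + 2*exp(-2*I*pi/3) + exp(I*pi/3)) + (3) + (-2) + (3) + (exp(-I*pi/3) + 2*exp(2*I*pi/3) - 3*exp(-2*I*pi/3))] = 18/6 = 3
  <chi_rho, chi_5> = (1/6)[1*(12)*conj(1) + 1*(-3 + 3*exp(-2*I*pi/3) + exp(-I*pi/3) + 2*exp(2*I*pi/3) + 3*exp(I*pi/3))*conj(exp(-I*pi/3)) + 1*(3 + 3*exp(-2*I*pi/3) + 6*exp(2*I*pi/3))*conj(exp(-2*I*pi/3)) + 1*(-2)*conj(-1) + 1*(3 + 6*exp(-2*I*pi/3) + 3*exp(2*I*pi/3))*conj(exp(2*I*pi/3)) + 1*(-3 + 3*exp(-I*pi/3) + 2*exp(-2*I*pi/3) + exp(I*pi/3) + 3*exp(2*I*pi/3))*conj(exp(I*pi/3))]
      = (1/6)[(12) + (-1 - 3*exp(I*pi/3) + 3*exp(-I*pi/3) + 3*exp(2*I*pi/3)) + (3 + 6*exp(-2*I*pi/3) + 3*exp(2*I*pi/3)) + (2) + (3 + 3*exp(-2*I*pi/3) + 6*exp(2*I*pi/3)) + (-1 + 3*exp(-2*I*pi/3) - 3*exp(-I*pi/3) + 3*exp(I*pi/3))] = 6/6 = 1
(Exp terms are combined using exp(i*s)*conj(exp(i*t)) = exp(i*(s-t)), and sums of them are collapsed using the identity that for every m > 1 the m distinct m-th roots of unity sum to 0, e.g. 1 + exp(2*I*pi/3) + exp(-2*I*pi/3) = 0.)
Dimension check: dim(rho) = sum (mult * dim) = 0*1 + 3*1 + 2*1 + 3*1 + 3*1 + 1*1 = 12 = chi_rho(e) = 12.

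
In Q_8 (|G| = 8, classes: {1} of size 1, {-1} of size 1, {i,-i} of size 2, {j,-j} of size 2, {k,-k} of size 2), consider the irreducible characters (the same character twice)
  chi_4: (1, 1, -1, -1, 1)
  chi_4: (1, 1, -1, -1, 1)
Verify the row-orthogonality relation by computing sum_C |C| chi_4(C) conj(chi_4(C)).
Sum = 8 = |G| = 8; so <chi_4, chi_4> = 1 (norm-1 confirms irreducibility).

Justification: Compute term by term over conjugacy classes (|C| * chi_4(C) * conj(chi_4(C))):
  1*(1)*conj(1) + 1*(1)*conj(1) + 2*(-1)*conj(-1) + 2*(-1)*conj(-1) + 2*(1)*conj(1)
  = (1) + (1) + (2) + (2) + (2)
  = 8.
Dividing by |G| = 8 gives 8/8 = 1, matching the row-orthogonality relation <chi_4, chi_4> = [chi_4 = chi_4].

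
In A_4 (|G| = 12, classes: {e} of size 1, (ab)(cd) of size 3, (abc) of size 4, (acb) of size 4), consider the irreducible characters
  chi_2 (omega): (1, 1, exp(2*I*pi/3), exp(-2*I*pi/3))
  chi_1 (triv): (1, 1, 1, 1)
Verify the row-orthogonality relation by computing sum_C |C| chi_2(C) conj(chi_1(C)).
Sum = 0; so <chi_2, chi_1> = 0 (distinct irreducibles are orthogonal).

Working: Compute term by term over conjugacy classes (|C| * chi_2(C) * conj(chi_1(C))):
  1*(1)*conj(1) + 3*(1)*conj(1) + 4*(exp(2*I*pi/3))*conj(1) + 4*(exp(-2*I*pi/3))*conj(1)
  = (1) + (3) + (4*exp(2*I*pi/3)) + (4*exp(-2*I*pi/3))
  = 0.
(Exp terms are combined using exp(i*s)*conj(exp(i*t)) = exp(i*(s-t)), and sums of them are collapsed using the identity that for every m > 1 the m distinct m-th roots of unity sum to 0, e.g. 1 + exp(2*I*pi/3) + exp(-2*I*pi/3) = 0.)
Dividing by |G| = 12 gives 0/12 = 0, matching the row-orthogonality relation <chi_2, chi_1> = [chi_2 = chi_1].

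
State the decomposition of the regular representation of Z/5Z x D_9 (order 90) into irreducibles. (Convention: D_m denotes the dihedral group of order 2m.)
Each irreducible V_i of dimension d_i appears with multiplicity d_i, i.e. rho_reg = (direct sum over all irreducibles V_i) d_i V_i. The irreducible dimensions for Z/5Z x D_9 are 1, 1, 1, 1, 1, 1, 1, 1, 1, 1, 2, 2, 2, 2, 2, 2, 2, 2, 2, 2, 2, 2, 2, 2, 2, 2, 2, 2, 2, 2: 10 irreducibles of dimension 1, each with multiplicity 1; 20 irreducibles of dimension 2, each with multiplicity 2. Total dimension 10*1*1 + 20*2*2 = 90 = |G|.

Solution. General theorem: in the regular representation of a finite group G, each irreducible appears with multiplicity equal to its dimension. Check: dim(rho_reg) = sum d_i^2 = 1 + 1 + 1 + 1 + 1 + 1 + 1 + 1 + 1 + 1 + 4 + 4 + 4 + 4 + 4 + 4 + 4 + 4 + 4 + 4 + 4 + 4 + 4 + 4 + 4 + 4 + 4 + 4 + 4 + 4 = 90 = |G|.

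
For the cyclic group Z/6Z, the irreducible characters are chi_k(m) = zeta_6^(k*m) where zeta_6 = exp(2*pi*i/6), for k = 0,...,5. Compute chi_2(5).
chi_2(5) = zeta_6^10 = exp(-2*I*pi/3)

Argument: chi_2(5) = zeta_6^(2*5) = zeta_6^10. Since zeta_6^6 = 1, this equals zeta_6^4 = exp(2*pi*i*4/6) = exp(-2*I*pi/3).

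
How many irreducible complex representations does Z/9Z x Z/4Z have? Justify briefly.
36

Working: The number of irreducible complex representations of a finite group equals its number of conjugacy classes. Z/9Z x Z/4Z is abelian of order 36, so every element is its own conjugacy class: 36 classes, so Z/9Z x Z/4Z (order 36) has exactly 36 irreducible complex representations.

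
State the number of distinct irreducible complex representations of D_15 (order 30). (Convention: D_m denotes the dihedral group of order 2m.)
9

Justification: The number of irreducible complex representations of a finite group equals its number of conjugacy classes. D_15 has 9 conjugacy classes ((n+3)/2 for n odd), so D_15 (order 30) has exactly 9 irreducible complex representations.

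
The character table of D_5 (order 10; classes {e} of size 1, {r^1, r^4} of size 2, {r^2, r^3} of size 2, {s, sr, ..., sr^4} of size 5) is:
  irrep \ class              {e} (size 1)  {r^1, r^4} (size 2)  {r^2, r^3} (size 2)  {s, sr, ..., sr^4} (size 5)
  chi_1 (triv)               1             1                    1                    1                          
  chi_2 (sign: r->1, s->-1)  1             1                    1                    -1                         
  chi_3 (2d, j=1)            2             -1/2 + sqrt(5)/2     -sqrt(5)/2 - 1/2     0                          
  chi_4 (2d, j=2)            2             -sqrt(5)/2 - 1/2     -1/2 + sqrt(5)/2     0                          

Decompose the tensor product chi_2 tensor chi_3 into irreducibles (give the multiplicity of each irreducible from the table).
chi_2 tensor chi_3 = chi_3 (all other irreducibles have multiplicity 0).

Solution. The character of a tensor product is the pointwise product (chi_2 * chi_3)(C) = chi_2(C) * chi_3(C):
  {e}: (1)*(2), {r^1, r^4}: (1)*(-1/2 + sqrt(5)/2), {r^2, r^3}: (1)*(-sqrt(5)/2 - 1/2), {s, sr, ..., sr^4}: (-1)*(0)
so (chi_2 * chi_3) takes values
  {e} -> 2, {r^1, r^4} -> -1/2 + sqrt(5)/2, {r^2, r^3} -> -sqrt(5)/2 - 1/2, {s, sr, ..., sr^4} -> 0.
Now take the inner product of this character with each irreducible chi from the table, <chi_2*chi_3, chi> = (1/10) sum_C |C| (chi_2*chi_3)(C) conj(chi(C)):
  <chi_2*chi_3, chi_1> = (1/10)[1*(2)*conj(1) + 2*(-1/2 + sqrt(5)/2)*conj(1) + 2*(-sqrt(5)/2 - 1/2)*conj(1) + 5*(0)*conj(1)]
      = (1/10)[(2) + (-1 + sqrt(5)) + (-sqrt(5) - 1) + (0)] = 0/10 = 0
  <chi_2*chi_3, chi_2> = (1/10)[1*(2)*conj(1) + 2*(-1/2 + sqrt(5)/2)*conj(1) + 2*(-sqrt(5)/2 - 1/2)*conj(1) + 5*(0)*conj(-1)]
      = (1/10)[(2) + (-1 + sqrt(5)) + (-sqrt(5) - 1) + (0)] = 0/10 = 0
  <chi_2*chi_3, chi_3> = (1/10)[1*(2)*conj(2) + 2*(-1/2 + sqrt(5)/2)*conj(-1/2 + sqrt(5)/2) + 2*(-sqrt(5)/2 - 1/2)*conj(-sqrt(5)/2 - 1/2) + 5*(0)*conj(0)]
      = (1/10)[(4) + (3 - sqrt(5)) + (sqrt(5) + 3) + (0)] = 10/10 = 1
  <chi_2*chi_3, chi_4> = (1/10)[1*(2)*conj(2) + 2*(-1/2 + sqrt(5)/2)*conj(-sqrt(5)/2 - 1/2) + 2*(-sqrt(5)/2 - 1/2)*conj(-1/2 + sqrt(5)/2) + 5*(0)*conj(0)]
      = (1/10)[(4) + (-2) + (-2) + (0)] = 0/10 = 0
Hence the multiplicities are chi_3: 1. Dimension check: dim(chi_2)*dim(chi_3) = 1*2 = 2 and sum (mult * dim) = 1*2 = 2.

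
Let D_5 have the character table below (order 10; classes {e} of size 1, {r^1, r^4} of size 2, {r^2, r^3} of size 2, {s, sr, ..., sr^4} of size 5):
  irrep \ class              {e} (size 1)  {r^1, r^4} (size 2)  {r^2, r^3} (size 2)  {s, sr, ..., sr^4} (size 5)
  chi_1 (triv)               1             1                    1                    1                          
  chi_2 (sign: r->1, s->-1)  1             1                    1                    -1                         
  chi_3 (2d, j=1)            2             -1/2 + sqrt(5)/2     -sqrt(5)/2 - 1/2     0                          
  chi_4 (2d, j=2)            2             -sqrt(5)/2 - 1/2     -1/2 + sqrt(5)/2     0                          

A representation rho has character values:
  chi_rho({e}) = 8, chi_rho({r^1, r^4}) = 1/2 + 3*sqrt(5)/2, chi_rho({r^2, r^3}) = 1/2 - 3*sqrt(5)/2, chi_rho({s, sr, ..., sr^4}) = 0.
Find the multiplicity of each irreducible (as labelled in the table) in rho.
Multiplicities: chi_1: 1, chi_2: 1, chi_3: 3, chi_4: 0.

Proof sketch: Use <chi_rho, chi> = (1/|G|) sum_C |C| * chi_rho(C) * conj(chi(C)) with |G| = 10 for each irreducible chi in the table:
  <chi_rho, chi_1> = (1/10)[1*(8)*conj(1) + 2*(1/2 + 3*sqrt(5)/2)*conj(1) + 2*(1/2 - 3*sqrt(5)/2)*conj(1) + 5*(0)*conj(1)]
      = (1/10)[(8) + (1 + 3*sqrt(5)) + (1 - 3*sqrt(5)) + (0)] = 10/10 = 1
  <chi_rho, chi_2> = (1/10)[1*(8)*conj(1) + 2*(1/2 + 3*sqrt(5)/2)*conj(1) + 2*(1/2 - 3*sqrt(5)/2)*conj(1) + 5*(0)*conj(-1)]
      = (1/10)[(8) + (1 + 3*sqrt(5)) + (1 - 3*sqrt(5)) + (0)] = 10/10 = 1
  <chi_rho, chi_3> = (1/10)[1*(8)*conj(2) + 2*(1/2 + 3*sqrt(5)/2)*conj(-1/2 + sqrt(5)/2) + 2*(1/2 - 3*sqrt(5)/2)*conj(-sqrt(5)/2 - 1/2) + 5*(0)*conj(0)]
      = (1/10)[(16) + (7 - sqrt(5)) + (sqrt(5) + 7) + (0)] = 30/10 = 3
  <chi_rho, chi_4> = (1/10)[1*(8)*conj(2) + 2*(1/2 + 3*sqrt(5)/2)*conj(-sqrt(5)/2 - 1/2) + 2*(1/2 - 3*sqrt(5)/2)*conj(-1/2 + sqrt(5)/2) + 5*(0)*conj(0)]
      = (1/10)[(16) + (-8 - 2*sqrt(5)) + (-8 + 2*sqrt(5)) + (0)] = 0/10 = 0
Dimension check: dim(rho) = sum (mult * dim) = 1*1 + 1*1 + 3*2 + 0*2 = 8 = chi_rho(e) = 8.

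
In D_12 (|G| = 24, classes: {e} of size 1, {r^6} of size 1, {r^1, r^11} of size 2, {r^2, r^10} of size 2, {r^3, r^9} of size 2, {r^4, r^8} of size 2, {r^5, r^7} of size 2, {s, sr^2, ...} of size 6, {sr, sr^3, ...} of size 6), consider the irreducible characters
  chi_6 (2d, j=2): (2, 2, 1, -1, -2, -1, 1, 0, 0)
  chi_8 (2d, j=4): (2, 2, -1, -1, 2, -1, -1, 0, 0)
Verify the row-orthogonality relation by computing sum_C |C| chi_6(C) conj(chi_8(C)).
Sum = 0; so <chi_6, chi_8> = 0 (distinct irreducibles are orthogonal).

Explanation: Compute term by term over conjugacy classes (|C| * chi_6(C) * conj(chi_8(C))):
  1*(2)*conj(2) + 1*(2)*conj(2) + 2*(1)*conj(-1) + 2*(-1)*conj(-1) + 2*(-2)*conj(2) + 2*(-1)*conj(-1) + 2*(1)*conj(-1) + 6*(0)*conj(0) + 6*(0)*conj(0)
  = (4) + (4) + (-2) + (2) + (-8) + (2) + (-2) + (0) + (0)
  = 0.
Dividing by |G| = 24 gives 0/24 = 0, matching the row-orthogonality relation <chi_6, chi_8> = [chi_6 = chi_8].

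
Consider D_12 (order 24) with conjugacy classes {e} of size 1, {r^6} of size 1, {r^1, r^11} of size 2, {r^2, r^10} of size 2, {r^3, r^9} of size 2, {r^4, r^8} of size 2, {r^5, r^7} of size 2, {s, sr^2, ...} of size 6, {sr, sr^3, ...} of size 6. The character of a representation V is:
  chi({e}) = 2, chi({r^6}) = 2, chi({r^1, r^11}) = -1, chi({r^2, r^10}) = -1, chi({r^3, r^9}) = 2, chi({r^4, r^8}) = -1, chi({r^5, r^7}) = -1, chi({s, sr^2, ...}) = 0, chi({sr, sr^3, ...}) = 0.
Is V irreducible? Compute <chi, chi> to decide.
Irreducible: <chi, chi> = 1.

Argument: <chi, chi> = (1/|G|) sum_C |C| * |chi(C)|^2 = (1/24)[1*|2|^2 + 1*|2|^2 + 2*|-1|^2 + 2*|-1|^2 + 2*|2|^2 + 2*|-1|^2 + 2*|-1|^2 + 6*|0|^2 + 6*|0|^2]
  = (1/24)[(4) + (4) + (2) + (2) + (8) + (2) + (2) + (0) + (0)] = 24/24 = 1.
A character is irreducible iff <chi, chi> = 1, so this representation is irreducible.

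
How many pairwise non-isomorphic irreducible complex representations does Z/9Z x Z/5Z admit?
45

Argument: The number of irreducible complex representations of a finite group equals its number of conjugacy classes. Z/9Z x Z/5Z is abelian of order 45, so every element is its own conjugacy class: 45 classes, so Z/9Z x Z/5Z (order 45) has exactly 45 irreducible complex representations.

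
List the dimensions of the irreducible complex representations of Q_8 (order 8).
Dimensions: 1, 1, 1, 1, 2

Solution. There are 5 irreducibles (= number of conjugacy classes). Their dimensions d_i satisfy sum d_i^2 = |G| = 8: 1 + 1 + 1 + 1 + 4 = 8.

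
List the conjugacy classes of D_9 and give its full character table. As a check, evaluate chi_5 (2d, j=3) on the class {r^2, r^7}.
Conjugacy classes: {e} of size 1, {r^1, r^8} of size 2, {r^2, r^7} of size 2, {r^3, r^6} of size 2, {r^4, r^5} of size 2, {s, sr, ..., sr^8} of size 9.
Character table:
  irrep \ class              {e} (size 1)  {r^1, r^8} (size 2)  {r^2, r^7} (size 2)  {r^3, r^6} (size 2)  {r^4, r^5} (size 2)  {s, sr, ..., sr^8} (size 9)
  chi_1 (triv)               1             1                    1                    1                    1                    1                          
  chi_2 (sign: r->1, s->-1)  1             1                    1                    1                    1                    -1                         
  chi_3 (2d, j=1)            2             2*cos(2*pi/9)        2*cos(4*pi/9)        -1                   -2*cos(pi/9)         0                          
  chi_4 (2d, j=2)            2             2*cos(4*pi/9)        -2*cos(pi/9)         -1                   2*cos(2*pi/9)        0                          
  chi_5 (2d, j=3)            2             -1                   -1                   2                    -1                   0                          
  chi_6 (2d, j=4)            2             -2*cos(pi/9)         2*cos(2*pi/9)        -1                   2*cos(4*pi/9)        0                          

Spot check: chi_5 (2d, j=3) on {r^2, r^7} = -1.

Explanation: D_9 has order 2*9 = 18 with 6 conjugacy classes, hence 6 irreducibles. Sum of squared dims 1 + 1 + 4 + 4 + 4 + 4 = 18 = |G|. Linear characters come from the abelianisation; the 2-dimensional irreps have character r^k -> 2*cos(2*pi*j*k/9), reflections -> 0.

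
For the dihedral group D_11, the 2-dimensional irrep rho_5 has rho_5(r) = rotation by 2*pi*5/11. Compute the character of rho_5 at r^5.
chi_{rho_5}(r^5) = 2*cos(2*pi*5*5/11) = -2*cos(5*pi/11)

Solution. rho_5(r^5) is rotation by angle 2*pi*5*5/11, whose trace is 2*cos(2*pi*5*5/11) = -2*cos(5*pi/11).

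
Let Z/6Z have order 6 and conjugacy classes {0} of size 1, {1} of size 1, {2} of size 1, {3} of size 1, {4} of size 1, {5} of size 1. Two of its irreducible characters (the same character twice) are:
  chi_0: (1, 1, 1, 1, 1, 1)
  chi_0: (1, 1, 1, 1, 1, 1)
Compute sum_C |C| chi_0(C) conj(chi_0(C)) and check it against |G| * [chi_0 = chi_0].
Sum = 6 = |G| = 6; so <chi_0, chi_0> = 1 (norm-1 confirms irreducibility).

Justification: Compute term by term over conjugacy classes (|C| * chi_0(C) * conj(chi_0(C))):
  1*(1)*conj(1) + 1*(1)*conj(1) + 1*(1)*conj(1) + 1*(1)*conj(1) + 1*(1)*conj(1) + 1*(1)*conj(1)
  = (1) + (1) + (1) + (1) + (1) + (1)
  = 6.
(Exp terms are combined using exp(i*s)*conj(exp(i*t)) = exp(i*(s-t)), and sums of them are collapsed using the identity that for every m > 1 the m distinct m-th roots of unity sum to 0, e.g. 1 + exp(2*I*pi/3) + exp(-2*I*pi/3) = 0.)
Dividing by |G| = 6 gives 6/6 = 1, matching the row-orthogonality relation <chi_0, chi_0> = [chi_0 = chi_0].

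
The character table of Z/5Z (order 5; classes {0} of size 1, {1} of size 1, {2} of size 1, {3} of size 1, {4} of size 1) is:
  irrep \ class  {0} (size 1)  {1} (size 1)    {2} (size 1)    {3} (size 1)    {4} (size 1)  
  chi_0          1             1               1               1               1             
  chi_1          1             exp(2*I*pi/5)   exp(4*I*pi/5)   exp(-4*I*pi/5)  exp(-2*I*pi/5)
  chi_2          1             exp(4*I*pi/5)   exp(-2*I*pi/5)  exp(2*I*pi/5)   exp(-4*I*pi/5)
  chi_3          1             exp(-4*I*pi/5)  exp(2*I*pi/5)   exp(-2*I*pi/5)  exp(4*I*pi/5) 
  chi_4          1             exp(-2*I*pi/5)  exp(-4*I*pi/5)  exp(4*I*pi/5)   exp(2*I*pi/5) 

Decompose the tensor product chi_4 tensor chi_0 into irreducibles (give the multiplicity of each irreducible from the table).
chi_4 tensor chi_0 = chi_4 (all other irreducibles have multiplicity 0).

Explanation: The character of a tensor product is the pointwise product (chi_4 * chi_0)(C) = chi_4(C) * chi_0(C):
  {0}: (1)*(1), {1}: (exp(-2*I*pi/5))*(1), {2}: (exp(-4*I*pi/5))*(1), {3}: (exp(4*I*pi/5))*(1), {4}: (exp(2*I*pi/5))*(1)
so (chi_4 * chi_0) takes values
  {0} -> 1, {1} -> exp(-2*I*pi/5), {2} -> exp(-4*I*pi/5), {3} -> exp(4*I*pi/5), {4} -> exp(2*I*pi/5).
Now take the inner product of this character with each irreducible chi from the table, <chi_4*chi_0, chi> = (1/5) sum_C |C| (chi_4*chi_0)(C) conj(chi(C)):
  <chi_4*chi_0, chi_0> = (1/5)[1*(1)*conj(1) + 1*(exp(-2*I*pi/5))*conj(1) + 1*(exp(-4*I*pi/5))*conj(1) + 1*(exp(4*I*pi/5))*conj(1) + 1*(exp(2*I*pi/5))*conj(1)]
      = (1/5)[(1) + (exp(-2*I*pi/5)) + (exp(-4*I*pi/5)) + (exp(4*I*pi/5)) + (exp(2*I*pi/5))] = 0/5 = 0
  <chi_4*chi_0, chi_1> = (1/5)[1*(1)*conj(1) + 1*(exp(-2*I*pi/5))*conj(exp(2*I*pi/5)) + 1*(exp(-4*I*pi/5))*conj(exp(4*I*pi/5)) + 1*(exp(4*I*pi/5))*conj(exp(-4*I*pi/5)) + 1*(exp(2*I*pi/5))*conj(exp(-2*I*pi/5))]
      = (1/5)[(1) + (exp(-4*I*pi/5)) + (exp(2*I*pi/5)) + (exp(-2*I*pi/5)) + (exp(4*I*pi/5))] = 0/5 = 0
  <chi_4*chi_0, chi_2> = (1/5)[1*(1)*conj(1) + 1*(exp(-2*I*pi/5))*conj(exp(4*I*pi/5)) + 1*(exp(-4*I*pi/5))*conj(exp(-2*I*pi/5)) + 1*(exp(4*I*pi/5))*conj(exp(2*I*pi/5)) + 1*(exp(2*I*pi/5))*conj(exp(-4*I*pi/5))]
      = (1/5)[(1) + (exp(4*I*pi/5)) + (exp(-2*I*pi/5)) + (exp(2*I*pi/5)) + (exp(-4*I*pi/5))] = 0/5 = 0
  <chi_4*chi_0, chi_3> = (1/5)[1*(1)*conj(1) + 1*(exp(-2*I*pi/5))*conj(exp(-4*I*pi/5)) + 1*(exp(-4*I*pi/5))*conj(exp(2*I*pi/5)) + 1*(exp(4*I*pi/5))*conj(exp(-2*I*pi/5)) + 1*(exp(2*I*pi/5))*conj(exp(4*I*pi/5))]
      = (1/5)[(1) + (exp(2*I*pi/5)) + (exp(4*I*pi/5)) + (exp(-4*I*pi/5)) + (exp(-2*I*pi/5))] = 0/5 = 0
  <chi_4*chi_0, chi_4> = (1/5)[1*(1)*conj(1) + 1*(exp(-2*I*pi/5))*conj(exp(-2*I*pi/5)) + 1*(exp(-4*I*pi/5))*conj(exp(-4*I*pi/5)) + 1*(exp(4*I*pi/5))*conj(exp(4*I*pi/5)) + 1*(exp(2*I*pi/5))*conj(exp(2*I*pi/5))]
      = (1/5)[(1) + (1) + (1) + (1) + (1)] = 5/5 = 1
(Exp terms are combined using exp(i*s)*conj(exp(i*t)) = exp(i*(s-t)), and sums of them are collapsed using the identity that for every m > 1 the m distinct m-th roots of unity sum to 0, e.g. 1 + exp(2*I*pi/3) + exp(-2*I*pi/3) = 0.)
Hence the multiplicities are chi_4: 1. Dimension check: dim(chi_4)*dim(chi_0) = 1*1 = 1 and sum (mult * dim) = 1*1 = 1.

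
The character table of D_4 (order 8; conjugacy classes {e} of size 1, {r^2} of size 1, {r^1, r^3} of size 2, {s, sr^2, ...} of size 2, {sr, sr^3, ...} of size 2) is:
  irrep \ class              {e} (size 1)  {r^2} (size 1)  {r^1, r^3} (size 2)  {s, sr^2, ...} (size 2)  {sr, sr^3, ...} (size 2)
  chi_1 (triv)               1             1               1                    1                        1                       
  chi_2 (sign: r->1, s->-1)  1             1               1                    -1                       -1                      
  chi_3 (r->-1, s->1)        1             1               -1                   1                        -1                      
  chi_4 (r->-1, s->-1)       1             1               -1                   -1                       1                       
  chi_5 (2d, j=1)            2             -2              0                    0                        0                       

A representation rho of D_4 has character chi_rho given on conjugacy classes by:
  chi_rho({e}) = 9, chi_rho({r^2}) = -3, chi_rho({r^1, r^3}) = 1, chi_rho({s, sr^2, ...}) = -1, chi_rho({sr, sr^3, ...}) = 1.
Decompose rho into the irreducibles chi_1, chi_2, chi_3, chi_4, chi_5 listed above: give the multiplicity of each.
Multiplicities: chi_1: 1, chi_2: 1, chi_3: 0, chi_4: 1, chi_5: 3.

Derivation: Use <chi_rho, chi> = (1/|G|) sum_C |C| * chi_rho(C) * conj(chi(C)) with |G| = 8 for each irreducible chi in the table:
  <chi_rho, chi_1> = (1/8)[1*(9)*conj(1) + 1*(-3)*conj(1) + 2*(1)*conj(1) + 2*(-1)*conj(1) + 2*(1)*conj(1)]
      = (1/8)[(9) + (-3) + (2) + (-2) + (2)] = 8/8 = 1
  <chi_rho, chi_2> = (1/8)[1*(9)*conj(1) + 1*(-3)*conj(1) + 2*(1)*conj(1) + 2*(-1)*conj(-1) + 2*(1)*conj(-1)]
      = (1/8)[(9) + (-3) + (2) + (2) + (-2)] = 8/8 = 1
  <chi_rho, chi_3> = (1/8)[1*(9)*conj(1) + 1*(-3)*conj(1) + 2*(1)*conj(-1) + 2*(-1)*conj(1) + 2*(1)*conj(-1)]
      = (1/8)[(9) + (-3) + (-2) + (-2) + (-2)] = 0/8 = 0
  <chi_rho, chi_4> = (1/8)[1*(9)*conj(1) + 1*(-3)*conj(1) + 2*(1)*conj(-1) + 2*(-1)*conj(-1) + 2*(1)*conj(1)]
      = (1/8)[(9) + (-3) + (-2) + (2) + (2)] = 8/8 = 1
  <chi_rho, chi_5> = (1/8)[1*(9)*conj(2) + 1*(-3)*conj(-2) + 2*(1)*conj(0) + 2*(-1)*conj(0) + 2*(1)*conj(0)]
      = (1/8)[(18) + (6) + (0) + (0) + (0)] = 24/8 = 3
Dimension check: dim(rho) = sum (mult * dim) = 1*1 + 1*1 + 0*1 + 1*1 + 3*2 = 9 = chi_rho(e) = 9.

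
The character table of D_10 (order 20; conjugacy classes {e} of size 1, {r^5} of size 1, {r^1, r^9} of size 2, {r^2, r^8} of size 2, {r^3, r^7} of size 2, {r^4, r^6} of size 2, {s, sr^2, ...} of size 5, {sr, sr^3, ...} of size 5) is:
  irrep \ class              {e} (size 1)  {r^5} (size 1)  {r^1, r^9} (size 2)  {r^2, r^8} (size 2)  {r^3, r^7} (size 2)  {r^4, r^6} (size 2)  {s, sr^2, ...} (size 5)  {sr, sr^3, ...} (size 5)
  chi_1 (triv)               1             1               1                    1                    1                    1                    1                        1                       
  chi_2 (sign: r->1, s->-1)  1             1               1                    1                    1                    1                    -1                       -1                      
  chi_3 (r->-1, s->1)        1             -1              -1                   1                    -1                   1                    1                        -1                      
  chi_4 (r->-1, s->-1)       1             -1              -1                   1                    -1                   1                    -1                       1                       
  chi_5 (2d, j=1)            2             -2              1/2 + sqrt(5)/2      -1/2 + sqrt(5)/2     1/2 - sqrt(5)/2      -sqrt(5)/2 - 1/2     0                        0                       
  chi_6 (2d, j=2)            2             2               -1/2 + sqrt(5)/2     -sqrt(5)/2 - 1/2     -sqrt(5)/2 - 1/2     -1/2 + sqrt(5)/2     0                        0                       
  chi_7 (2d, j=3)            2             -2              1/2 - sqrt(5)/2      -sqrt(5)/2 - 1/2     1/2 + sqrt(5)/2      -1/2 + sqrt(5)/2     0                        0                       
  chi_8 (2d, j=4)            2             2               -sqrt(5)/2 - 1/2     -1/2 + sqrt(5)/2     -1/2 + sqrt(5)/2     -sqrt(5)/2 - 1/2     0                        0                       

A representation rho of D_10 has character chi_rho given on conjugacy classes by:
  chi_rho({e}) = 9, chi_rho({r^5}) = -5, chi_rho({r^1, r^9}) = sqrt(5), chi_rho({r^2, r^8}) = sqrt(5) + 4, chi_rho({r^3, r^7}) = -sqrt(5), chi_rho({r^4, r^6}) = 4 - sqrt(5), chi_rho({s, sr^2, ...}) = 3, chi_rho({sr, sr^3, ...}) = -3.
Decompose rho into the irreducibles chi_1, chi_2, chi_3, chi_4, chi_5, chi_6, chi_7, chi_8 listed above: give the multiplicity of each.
Multiplicities: chi_1: 1, chi_2: 1, chi_3: 3, chi_4: 0, chi_5: 2, chi_6: 0, chi_7: 0, chi_8: 0.

Argument: Use <chi_rho, chi> = (1/|G|) sum_C |C| * chi_rho(C) * conj(chi(C)) with |G| = 20 for each irreducible chi in the table:
  <chi_rho, chi_1> = (1/20)[1*(9)*conj(1) + 1*(-5)*conj(1) + 2*(sqrt(5))*conj(1) + 2*(sqrt(5) + 4)*conj(1) + 2*(-sqrt(5))*conj(1) + 2*(4 - sqrt(5))*conj(1) + 5*(3)*conj(1) + 5*(-3)*conj(1)]
      = (1/20)[(9) + (-5) + (2*sqrt(5)) + (2*sqrt(5) + 8) + (-2*sqrt(5)) + (8 - 2*sqrt(5)) + (15) + (-15)] = 20/20 = 1
  <chi_rho, chi_2> = (1/20)[1*(9)*conj(1) + 1*(-5)*conj(1) + 2*(sqrt(5))*conj(1) + 2*(sqrt(5) + 4)*conj(1) + 2*(-sqrt(5))*conj(1) + 2*(4 - sqrt(5))*conj(1) + 5*(3)*conj(-1) + 5*(-3)*conj(-1)]
      = (1/20)[(9) + (-5) + (2*sqrt(5)) + (2*sqrt(5) + 8) + (-2*sqrt(5)) + (8 - 2*sqrt(5)) + (-15) + (15)] = 20/20 = 1
  <chi_rho, chi_3> = (1/20)[1*(9)*conj(1) + 1*(-5)*conj(-1) + 2*(sqrt(5))*conj(-1) + 2*(sqrt(5) + 4)*conj(1) + 2*(-sqrt(5))*conj(-1) + 2*(4 - sqrt(5))*conj(1) + 5*(3)*conj(1) + 5*(-3)*conj(-1)]
      = (1/20)[(9) + (5) + (-2*sqrt(5)) + (2*sqrt(5) + 8) + (2*sqrt(5)) + (8 - 2*sqrt(5)) + (15) + (15)] = 60/20 = 3
  <chi_rho, chi_4> = (1/20)[1*(9)*conj(1) + 1*(-5)*conj(-1) + 2*(sqrt(5))*conj(-1) + 2*(sqrt(5) + 4)*conj(1) + 2*(-sqrt(5))*conj(-1) + 2*(4 - sqrt(5))*conj(1) + 5*(3)*conj(-1) + 5*(-3)*conj(1)]
      = (1/20)[(9) + (5) + (-2*sqrt(5)) + (2*sqrt(5) + 8) + (2*sqrt(5)) + (8 - 2*sqrt(5)) + (-15) + (-15)] = 0/20 = 0
  <chi_rho, chi_5> = (1/20)[1*(9)*conj(2) + 1*(-5)*conj(-2) + 2*(sqrt(5))*conj(1/2 + sqrt(5)/2) + 2*(sqrt(5) + 4)*conj(-1/2 + sqrt(5)/2) + 2*(-sqrt(5))*conj(1/2 - sqrt(5)/2) + 2*(4 - sqrt(5))*conj(-sqrt(5)/2 - 1/2) + 5*(3)*conj(0) + 5*(-3)*conj(0)]
      = (1/20)[(18) + (10) + (sqrt(5) + 5) + (1 + 3*sqrt(5)) + (5 - sqrt(5)) + (1 - 3*sqrt(5)) + (0) + (0)] = 40/20 = 2
  <chi_rho, chi_6> = (1/20)[1*(9)*conj(2) + 1*(-5)*conj(2) + 2*(sqrt(5))*conj(-1/2 + sqrt(5)/2) + 2*(sqrt(5) + 4)*conj(-sqrt(5)/2 - 1/2) + 2*(-sqrt(5))*conj(-sqrt(5)/2 - 1/2) + 2*(4 - sqrt(5))*conj(-1/2 + sqrt(5)/2) + 5*(3)*conj(0) + 5*(-3)*conj(0)]
      = (1/20)[(18) + (-10) + (5 - sqrt(5)) + (-5*sqrt(5) - 9) + (sqrt(5) + 5) + (-9 + 5*sqrt(5)) + (0) + (0)] = 0/20 = 0
  <chi_rho, chi_7> = (1/20)[1*(9)*conj(2) + 1*(-5)*conj(-2) + 2*(sqrt(5))*conj(1/2 - sqrt(5)/2) + 2*(sqrt(5) + 4)*conj(-sqrt(5)/2 - 1/2) + 2*(-sqrt(5))*conj(1/2 + sqrt(5)/2) + 2*(4 - sqrt(5))*conj(-1/2 + sqrt(5)/2) + 5*(3)*conj(0) + 5*(-3)*conj(0)]
      = (1/20)[(18) + (10) + (-5 + sqrt(5)) + (-5*sqrt(5) - 9) + (-5 - sqrt(5)) + (-9 + 5*sqrt(5)) + (0) + (0)] = 0/20 = 0
  <chi_rho, chi_8> = (1/20)[1*(9)*conj(2) + 1*(-5)*conj(2) + 2*(sqrt(5))*conj(-sqrt(5)/2 - 1/2) + 2*(sqrt(5) + 4)*conj(-1/2 + sqrt(5)/2) + 2*(-sqrt(5))*conj(-1/2 + sqrt(5)/2) + 2*(4 - sqrt(5))*conj(-sqrt(5)/2 - 1/2) + 5*(3)*conj(0) + 5*(-3)*conj(0)]
      = (1/20)[(18) + (-10) + (-5 - sqrt(5)) + (1 + 3*sqrt(5)) + (-5 + sqrt(5)) + (1 - 3*sqrt(5)) + (0) + (0)] = 0/20 = 0
Dimension check: dim(rho) = sum (mult * dim) = 1*1 + 1*1 + 3*1 + 0*1 + 2*2 + 0*2 + 0*2 + 0*2 = 9 = chi_rho(e) = 9.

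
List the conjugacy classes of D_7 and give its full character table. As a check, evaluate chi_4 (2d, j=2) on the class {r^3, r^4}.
Conjugacy classes: {e} of size 1, {r^1, r^6} of size 2, {r^2, r^5} of size 2, {r^3, r^4} of size 2, {s, sr, ..., sr^6} of size 7.
Character table:
  irrep \ class              {e} (size 1)  {r^1, r^6} (size 2)  {r^2, r^5} (size 2)  {r^3, r^4} (size 2)  {s, sr, ..., sr^6} (size 7)
  chi_1 (triv)               1             1                    1                    1                    1                          
  chi_2 (sign: r->1, s->-1)  1             1                    1                    1                    -1                         
  chi_3 (2d, j=1)            2             2*cos(2*pi/7)        -2*cos(3*pi/7)       -2*cos(pi/7)         0                          
  chi_4 (2d, j=2)            2             -2*cos(3*pi/7)       -2*cos(pi/7)         2*cos(2*pi/7)        0                          
  chi_5 (2d, j=3)            2             -2*cos(pi/7)         2*cos(2*pi/7)        -2*cos(3*pi/7)       0                          

Spot check: chi_4 (2d, j=2) on {r^3, r^4} = 2*cos(2*pi/7).

Solution. D_7 has order 2*7 = 14 with 5 conjugacy classes, hence 5 irreducibles. Sum of squared dims 1 + 1 + 4 + 4 + 4 = 14 = |G|. Linear characters come from the abelianisation; the 2-dimensional irreps have character r^k -> 2*cos(2*pi*j*k/7), reflections -> 0.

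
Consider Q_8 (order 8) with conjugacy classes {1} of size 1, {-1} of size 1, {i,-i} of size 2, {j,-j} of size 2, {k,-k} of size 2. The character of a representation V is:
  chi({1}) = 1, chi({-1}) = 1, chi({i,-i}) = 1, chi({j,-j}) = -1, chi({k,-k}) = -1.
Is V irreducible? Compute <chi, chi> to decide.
Irreducible: <chi, chi> = 1.

<chi, chi> = (1/|G|) sum_C |C| * |chi(C)|^2 = (1/8)[1*|1|^2 + 1*|1|^2 + 2*|1|^2 + 2*|-1|^2 + 2*|-1|^2]
  = (1/8)[(1) + (1) + (2) + (2) + (2)] = 8/8 = 1.
A character is irreducible iff <chi, chi> = 1, so this representation is irreducible.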